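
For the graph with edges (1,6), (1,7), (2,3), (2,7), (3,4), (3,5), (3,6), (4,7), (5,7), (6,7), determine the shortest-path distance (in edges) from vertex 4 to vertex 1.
2 (path: 4 -> 7 -> 1, 2 edges)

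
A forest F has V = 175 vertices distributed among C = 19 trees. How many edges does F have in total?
156 (Each of the 19 component trees on V_i vertices has V_i - 1 edges; summing gives V - C = 175 - 19 = 156)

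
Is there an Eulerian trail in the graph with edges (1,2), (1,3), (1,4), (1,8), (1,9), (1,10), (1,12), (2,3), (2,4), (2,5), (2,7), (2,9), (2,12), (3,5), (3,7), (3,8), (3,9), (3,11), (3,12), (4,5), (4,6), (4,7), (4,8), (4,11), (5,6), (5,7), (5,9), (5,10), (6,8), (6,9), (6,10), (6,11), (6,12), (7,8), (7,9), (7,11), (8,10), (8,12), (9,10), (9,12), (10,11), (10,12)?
No (10 vertices have odd degree: {1, 2, 4, 5, 6, 7, 8, 10, 11, 12}; Eulerian path requires 0 or 2)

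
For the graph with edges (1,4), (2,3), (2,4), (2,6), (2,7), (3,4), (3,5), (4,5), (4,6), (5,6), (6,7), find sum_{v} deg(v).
22 (handshake: sum of degrees = 2|E| = 2 x 11 = 22)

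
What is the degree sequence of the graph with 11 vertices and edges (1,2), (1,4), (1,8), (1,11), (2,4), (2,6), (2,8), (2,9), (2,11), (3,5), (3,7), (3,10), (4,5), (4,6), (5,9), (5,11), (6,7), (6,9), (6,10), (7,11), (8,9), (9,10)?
[6, 5, 5, 4, 4, 4, 4, 3, 3, 3, 3] (degrees: deg(1)=4, deg(2)=6, deg(3)=3, deg(4)=4, deg(5)=4, deg(6)=5, deg(7)=3, deg(8)=3, deg(9)=5, deg(10)=3, deg(11)=4)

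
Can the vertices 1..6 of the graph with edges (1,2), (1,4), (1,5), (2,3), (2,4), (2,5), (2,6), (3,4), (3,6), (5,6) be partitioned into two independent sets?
No (odd cycle of length 3: 2 -> 1 -> 4 -> 2)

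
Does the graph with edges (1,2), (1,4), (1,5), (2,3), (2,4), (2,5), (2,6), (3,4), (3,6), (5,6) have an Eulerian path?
No (6 vertices have odd degree: {1, 2, 3, 4, 5, 6}; Eulerian path requires 0 or 2)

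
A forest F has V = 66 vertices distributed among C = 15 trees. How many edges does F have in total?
51 (Each of the 15 component trees on V_i vertices has V_i - 1 edges; summing gives V - C = 66 - 15 = 51)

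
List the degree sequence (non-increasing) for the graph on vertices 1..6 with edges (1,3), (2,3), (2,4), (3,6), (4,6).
[3, 2, 2, 2, 1, 0] (degrees: deg(1)=1, deg(2)=2, deg(3)=3, deg(4)=2, deg(5)=0, deg(6)=2)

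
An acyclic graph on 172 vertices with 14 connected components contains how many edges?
158 (Each of the 14 component trees on V_i vertices has V_i - 1 edges; summing gives V - C = 172 - 14 = 158)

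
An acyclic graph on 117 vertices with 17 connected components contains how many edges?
100 (Each of the 17 component trees on V_i vertices has V_i - 1 edges; summing gives V - C = 117 - 17 = 100)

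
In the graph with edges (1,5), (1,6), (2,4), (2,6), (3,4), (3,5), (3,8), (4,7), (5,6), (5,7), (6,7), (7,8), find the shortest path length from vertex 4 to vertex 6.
2 (path: 4 -> 7 -> 6, 2 edges)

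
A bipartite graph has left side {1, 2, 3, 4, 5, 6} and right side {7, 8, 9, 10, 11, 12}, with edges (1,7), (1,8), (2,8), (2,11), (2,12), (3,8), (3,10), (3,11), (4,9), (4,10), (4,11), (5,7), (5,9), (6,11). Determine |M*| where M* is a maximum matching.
6 (matching: (1,8), (2,12), (3,10), (4,9), (5,7), (6,11); upper bound min(|L|,|R|) = min(6,6) = 6)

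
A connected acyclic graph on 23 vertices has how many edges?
22 (A tree on V vertices has V - 1 edges, so 23 - 1 = 22)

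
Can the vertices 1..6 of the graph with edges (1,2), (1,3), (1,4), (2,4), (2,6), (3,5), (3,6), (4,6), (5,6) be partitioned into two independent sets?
No (odd cycle of length 3: 2 -> 1 -> 4 -> 2)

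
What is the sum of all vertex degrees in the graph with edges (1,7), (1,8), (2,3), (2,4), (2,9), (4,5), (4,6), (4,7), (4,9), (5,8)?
20 (handshake: sum of degrees = 2|E| = 2 x 10 = 20)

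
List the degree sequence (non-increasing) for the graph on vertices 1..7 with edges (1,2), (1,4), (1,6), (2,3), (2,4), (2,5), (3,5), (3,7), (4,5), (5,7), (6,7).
[4, 4, 3, 3, 3, 3, 2] (degrees: deg(1)=3, deg(2)=4, deg(3)=3, deg(4)=3, deg(5)=4, deg(6)=2, deg(7)=3)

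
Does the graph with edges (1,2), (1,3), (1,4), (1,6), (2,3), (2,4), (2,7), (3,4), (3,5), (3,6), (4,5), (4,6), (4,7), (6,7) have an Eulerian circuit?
No (2 vertices have odd degree: {3, 7}; Eulerian circuit requires 0)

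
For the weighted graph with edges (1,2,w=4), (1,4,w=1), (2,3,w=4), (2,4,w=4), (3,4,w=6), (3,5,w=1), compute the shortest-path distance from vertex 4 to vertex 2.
4 (path: 4 -> 2; weights 4 = 4)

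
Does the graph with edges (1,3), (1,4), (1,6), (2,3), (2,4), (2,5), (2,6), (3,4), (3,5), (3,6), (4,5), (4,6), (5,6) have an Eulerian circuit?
No (4 vertices have odd degree: {1, 3, 4, 6}; Eulerian circuit requires 0)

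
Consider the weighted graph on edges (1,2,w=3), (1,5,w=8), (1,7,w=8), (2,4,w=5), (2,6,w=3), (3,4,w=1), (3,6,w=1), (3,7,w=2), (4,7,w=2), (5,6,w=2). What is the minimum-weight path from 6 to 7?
3 (path: 6 -> 3 -> 7; weights 1 + 2 = 3)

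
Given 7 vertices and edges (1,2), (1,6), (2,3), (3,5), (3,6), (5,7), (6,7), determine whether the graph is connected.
No, it has 2 components: {1, 2, 3, 5, 6, 7}, {4}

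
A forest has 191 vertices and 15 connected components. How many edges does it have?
176 (Each of the 15 component trees on V_i vertices has V_i - 1 edges; summing gives V - C = 191 - 15 = 176)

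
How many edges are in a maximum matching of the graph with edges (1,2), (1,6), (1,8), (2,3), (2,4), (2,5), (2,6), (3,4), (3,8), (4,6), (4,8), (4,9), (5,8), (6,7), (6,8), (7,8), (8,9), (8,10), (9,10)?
5 (matching: (1,6), (2,5), (3,4), (7,8), (9,10); upper bound floor(n/2) = floor(10/2) = 5)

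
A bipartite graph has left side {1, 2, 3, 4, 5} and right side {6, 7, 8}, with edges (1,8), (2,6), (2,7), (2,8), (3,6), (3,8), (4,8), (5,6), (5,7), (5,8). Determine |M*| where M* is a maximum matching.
3 (matching: (1,8), (2,7), (3,6); upper bound min(|L|,|R|) = min(5,3) = 3)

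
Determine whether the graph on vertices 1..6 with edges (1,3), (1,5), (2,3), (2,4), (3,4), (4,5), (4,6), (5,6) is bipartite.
No (odd cycle of length 5: 4 -> 3 -> 1 -> 5 -> 6 -> 4)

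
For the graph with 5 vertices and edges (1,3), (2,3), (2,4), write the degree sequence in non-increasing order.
[2, 2, 1, 1, 0] (degrees: deg(1)=1, deg(2)=2, deg(3)=2, deg(4)=1, deg(5)=0)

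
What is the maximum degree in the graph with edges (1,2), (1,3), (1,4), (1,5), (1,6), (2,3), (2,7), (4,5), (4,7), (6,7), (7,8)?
5 (attained at vertex 1)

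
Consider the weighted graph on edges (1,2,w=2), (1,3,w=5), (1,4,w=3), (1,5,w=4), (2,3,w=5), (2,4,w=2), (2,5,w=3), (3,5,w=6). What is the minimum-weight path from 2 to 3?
5 (path: 2 -> 3; weights 5 = 5)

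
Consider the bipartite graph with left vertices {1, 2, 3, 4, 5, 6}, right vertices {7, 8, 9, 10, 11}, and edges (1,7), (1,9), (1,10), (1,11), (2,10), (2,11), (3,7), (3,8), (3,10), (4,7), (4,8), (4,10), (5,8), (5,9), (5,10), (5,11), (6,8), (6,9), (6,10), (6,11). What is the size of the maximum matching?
5 (matching: (1,11), (2,10), (3,8), (4,7), (5,9); upper bound min(|L|,|R|) = min(6,5) = 5)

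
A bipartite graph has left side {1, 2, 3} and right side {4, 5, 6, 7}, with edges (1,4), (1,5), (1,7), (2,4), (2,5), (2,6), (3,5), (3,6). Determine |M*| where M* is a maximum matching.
3 (matching: (1,7), (2,6), (3,5); upper bound min(|L|,|R|) = min(3,4) = 3)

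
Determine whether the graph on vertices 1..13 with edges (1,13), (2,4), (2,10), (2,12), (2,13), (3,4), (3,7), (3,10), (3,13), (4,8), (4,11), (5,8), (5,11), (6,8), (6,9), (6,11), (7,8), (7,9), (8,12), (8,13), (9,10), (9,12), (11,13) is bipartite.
Yes. Partition: {1, 2, 3, 8, 9, 11}, {4, 5, 6, 7, 10, 12, 13}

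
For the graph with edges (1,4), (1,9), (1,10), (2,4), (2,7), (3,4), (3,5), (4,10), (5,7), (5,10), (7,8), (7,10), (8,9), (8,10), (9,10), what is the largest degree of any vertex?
6 (attained at vertex 10)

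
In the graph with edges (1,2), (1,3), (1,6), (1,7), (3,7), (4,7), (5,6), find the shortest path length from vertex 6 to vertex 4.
3 (path: 6 -> 1 -> 7 -> 4, 3 edges)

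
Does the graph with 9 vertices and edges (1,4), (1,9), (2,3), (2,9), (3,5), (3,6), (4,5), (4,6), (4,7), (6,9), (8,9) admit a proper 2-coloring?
Yes. Partition: {1, 2, 5, 6, 7, 8}, {3, 4, 9}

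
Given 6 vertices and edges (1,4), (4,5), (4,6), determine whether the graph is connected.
No, it has 3 components: {1, 4, 5, 6}, {2}, {3}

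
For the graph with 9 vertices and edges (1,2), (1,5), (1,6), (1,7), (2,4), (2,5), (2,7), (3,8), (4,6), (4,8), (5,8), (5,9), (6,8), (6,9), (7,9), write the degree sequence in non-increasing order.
[4, 4, 4, 4, 4, 3, 3, 3, 1] (degrees: deg(1)=4, deg(2)=4, deg(3)=1, deg(4)=3, deg(5)=4, deg(6)=4, deg(7)=3, deg(8)=4, deg(9)=3)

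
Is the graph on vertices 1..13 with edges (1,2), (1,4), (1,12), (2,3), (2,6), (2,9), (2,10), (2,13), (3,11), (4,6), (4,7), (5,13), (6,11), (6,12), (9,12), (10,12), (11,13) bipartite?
Yes. Partition: {1, 3, 6, 7, 8, 9, 10, 13}, {2, 4, 5, 11, 12}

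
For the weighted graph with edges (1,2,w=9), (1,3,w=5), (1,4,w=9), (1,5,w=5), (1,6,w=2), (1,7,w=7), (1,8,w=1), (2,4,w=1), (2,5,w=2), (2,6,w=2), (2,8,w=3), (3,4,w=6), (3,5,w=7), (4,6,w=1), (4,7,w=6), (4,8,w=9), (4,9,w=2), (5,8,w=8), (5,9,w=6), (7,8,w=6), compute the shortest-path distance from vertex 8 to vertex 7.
6 (path: 8 -> 7; weights 6 = 6)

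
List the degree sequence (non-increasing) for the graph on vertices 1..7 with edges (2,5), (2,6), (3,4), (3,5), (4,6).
[2, 2, 2, 2, 2, 0, 0] (degrees: deg(1)=0, deg(2)=2, deg(3)=2, deg(4)=2, deg(5)=2, deg(6)=2, deg(7)=0)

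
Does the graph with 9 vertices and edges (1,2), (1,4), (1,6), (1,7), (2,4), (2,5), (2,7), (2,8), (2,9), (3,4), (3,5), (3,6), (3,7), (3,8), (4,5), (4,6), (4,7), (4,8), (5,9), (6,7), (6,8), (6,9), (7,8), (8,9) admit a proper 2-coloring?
No (odd cycle of length 3: 2 -> 1 -> 4 -> 2)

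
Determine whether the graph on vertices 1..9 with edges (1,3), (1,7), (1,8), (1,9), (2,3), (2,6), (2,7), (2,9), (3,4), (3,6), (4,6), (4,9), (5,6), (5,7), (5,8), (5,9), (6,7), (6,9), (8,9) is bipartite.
No (odd cycle of length 3: 9 -> 1 -> 8 -> 9)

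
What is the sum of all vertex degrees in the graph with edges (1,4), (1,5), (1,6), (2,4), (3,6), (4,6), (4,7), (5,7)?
16 (handshake: sum of degrees = 2|E| = 2 x 8 = 16)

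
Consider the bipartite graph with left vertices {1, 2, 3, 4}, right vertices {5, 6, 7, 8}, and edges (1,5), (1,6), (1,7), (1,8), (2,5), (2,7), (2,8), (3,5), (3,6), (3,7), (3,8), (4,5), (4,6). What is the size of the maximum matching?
4 (matching: (1,8), (2,7), (3,6), (4,5); upper bound min(|L|,|R|) = min(4,4) = 4)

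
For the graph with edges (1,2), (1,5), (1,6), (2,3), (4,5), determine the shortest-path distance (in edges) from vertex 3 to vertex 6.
3 (path: 3 -> 2 -> 1 -> 6, 3 edges)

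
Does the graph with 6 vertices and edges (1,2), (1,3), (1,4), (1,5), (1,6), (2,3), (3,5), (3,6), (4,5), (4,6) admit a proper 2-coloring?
No (odd cycle of length 3: 6 -> 1 -> 3 -> 6)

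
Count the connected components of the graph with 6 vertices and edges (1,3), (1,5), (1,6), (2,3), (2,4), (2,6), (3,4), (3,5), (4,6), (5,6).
1 (components: {1, 2, 3, 4, 5, 6})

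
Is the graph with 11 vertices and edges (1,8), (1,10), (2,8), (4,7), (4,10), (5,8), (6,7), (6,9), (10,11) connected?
No, it has 2 components: {1, 2, 4, 5, 6, 7, 8, 9, 10, 11}, {3}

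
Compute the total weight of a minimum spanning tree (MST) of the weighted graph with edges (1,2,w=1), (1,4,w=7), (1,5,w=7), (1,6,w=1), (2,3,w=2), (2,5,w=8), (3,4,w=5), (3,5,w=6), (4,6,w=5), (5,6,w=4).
13 (MST edges: (1,2,w=1), (1,6,w=1), (2,3,w=2), (3,4,w=5), (5,6,w=4); sum of weights 1 + 1 + 2 + 5 + 4 = 13)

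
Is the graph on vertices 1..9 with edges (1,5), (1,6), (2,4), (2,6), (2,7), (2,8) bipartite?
Yes. Partition: {1, 2, 3, 9}, {4, 5, 6, 7, 8}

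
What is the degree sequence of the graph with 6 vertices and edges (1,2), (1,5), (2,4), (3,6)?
[2, 2, 1, 1, 1, 1] (degrees: deg(1)=2, deg(2)=2, deg(3)=1, deg(4)=1, deg(5)=1, deg(6)=1)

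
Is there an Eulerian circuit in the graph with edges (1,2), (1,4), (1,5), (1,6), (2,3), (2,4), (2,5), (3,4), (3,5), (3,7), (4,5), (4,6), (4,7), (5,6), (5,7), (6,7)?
Yes (the graph is connected and all 7 vertices have even degree)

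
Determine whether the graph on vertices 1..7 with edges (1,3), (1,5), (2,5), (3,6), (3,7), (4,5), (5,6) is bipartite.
Yes. Partition: {1, 2, 4, 6, 7}, {3, 5}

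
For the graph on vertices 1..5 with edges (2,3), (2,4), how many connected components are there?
3 (components: {1}, {2, 3, 4}, {5})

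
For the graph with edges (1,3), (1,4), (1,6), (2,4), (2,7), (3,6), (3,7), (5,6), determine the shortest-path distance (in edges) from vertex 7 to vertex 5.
3 (path: 7 -> 3 -> 6 -> 5, 3 edges)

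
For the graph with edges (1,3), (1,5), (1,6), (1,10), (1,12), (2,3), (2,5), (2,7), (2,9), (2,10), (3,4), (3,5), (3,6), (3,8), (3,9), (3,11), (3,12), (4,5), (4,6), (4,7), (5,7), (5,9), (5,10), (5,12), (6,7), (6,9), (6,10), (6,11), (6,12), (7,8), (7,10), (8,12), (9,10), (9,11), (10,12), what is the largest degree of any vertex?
9 (attained at vertex 3)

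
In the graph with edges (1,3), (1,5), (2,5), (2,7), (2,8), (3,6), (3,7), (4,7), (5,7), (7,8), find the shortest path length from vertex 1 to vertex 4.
3 (path: 1 -> 3 -> 7 -> 4, 3 edges)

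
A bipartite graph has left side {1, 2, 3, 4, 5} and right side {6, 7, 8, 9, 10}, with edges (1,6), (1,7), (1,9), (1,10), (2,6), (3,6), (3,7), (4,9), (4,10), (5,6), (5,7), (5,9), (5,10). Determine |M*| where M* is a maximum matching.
4 (matching: (1,10), (2,6), (3,7), (4,9); upper bound min(|L|,|R|) = min(5,5) = 5)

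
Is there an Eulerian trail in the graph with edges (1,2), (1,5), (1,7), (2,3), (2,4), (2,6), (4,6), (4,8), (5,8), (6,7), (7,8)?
No (6 vertices have odd degree: {1, 3, 4, 6, 7, 8}; Eulerian path requires 0 or 2)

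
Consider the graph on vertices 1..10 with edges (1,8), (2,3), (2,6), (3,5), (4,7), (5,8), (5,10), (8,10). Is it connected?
No, it has 3 components: {1, 2, 3, 5, 6, 8, 10}, {4, 7}, {9}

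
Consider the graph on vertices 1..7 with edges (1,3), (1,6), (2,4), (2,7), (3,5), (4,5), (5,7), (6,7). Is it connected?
Yes (BFS from 1 visits [1, 3, 6, 5, 7, 4, 2] — all 7 vertices reached)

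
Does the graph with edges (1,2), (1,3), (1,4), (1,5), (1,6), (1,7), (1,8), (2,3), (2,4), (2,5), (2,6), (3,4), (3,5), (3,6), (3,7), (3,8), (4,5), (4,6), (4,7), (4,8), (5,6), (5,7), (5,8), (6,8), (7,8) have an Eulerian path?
No (6 vertices have odd degree: {1, 2, 3, 4, 5, 7}; Eulerian path requires 0 or 2)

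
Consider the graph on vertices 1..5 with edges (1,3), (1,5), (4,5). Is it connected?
No, it has 2 components: {1, 3, 4, 5}, {2}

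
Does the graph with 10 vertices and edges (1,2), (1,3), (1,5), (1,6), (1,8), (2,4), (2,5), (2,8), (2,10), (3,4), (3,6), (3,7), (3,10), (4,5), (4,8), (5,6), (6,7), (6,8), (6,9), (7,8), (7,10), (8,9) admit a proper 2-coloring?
No (odd cycle of length 3: 6 -> 1 -> 5 -> 6)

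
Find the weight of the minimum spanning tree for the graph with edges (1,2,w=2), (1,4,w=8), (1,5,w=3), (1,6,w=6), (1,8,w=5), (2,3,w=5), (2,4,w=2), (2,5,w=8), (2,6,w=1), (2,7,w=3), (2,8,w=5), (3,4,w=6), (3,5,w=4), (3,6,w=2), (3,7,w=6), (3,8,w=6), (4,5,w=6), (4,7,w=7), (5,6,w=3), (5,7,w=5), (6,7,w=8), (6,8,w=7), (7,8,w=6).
18 (MST edges: (1,2,w=2), (1,5,w=3), (1,8,w=5), (2,4,w=2), (2,6,w=1), (2,7,w=3), (3,6,w=2); sum of weights 2 + 3 + 5 + 2 + 1 + 3 + 2 = 18)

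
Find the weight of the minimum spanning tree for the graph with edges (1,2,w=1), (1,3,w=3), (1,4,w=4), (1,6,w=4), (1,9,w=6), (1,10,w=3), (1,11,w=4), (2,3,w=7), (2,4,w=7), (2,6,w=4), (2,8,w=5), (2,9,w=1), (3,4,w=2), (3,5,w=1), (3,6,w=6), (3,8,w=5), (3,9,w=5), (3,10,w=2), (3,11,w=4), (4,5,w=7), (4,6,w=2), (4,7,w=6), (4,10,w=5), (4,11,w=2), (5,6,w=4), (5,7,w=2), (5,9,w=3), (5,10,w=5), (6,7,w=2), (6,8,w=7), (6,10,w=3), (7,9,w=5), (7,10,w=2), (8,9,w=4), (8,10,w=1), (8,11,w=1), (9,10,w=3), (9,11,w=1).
14 (MST edges: (1,2,w=1), (2,9,w=1), (3,4,w=2), (3,5,w=1), (3,10,w=2), (4,6,w=2), (5,7,w=2), (8,10,w=1), (8,11,w=1), (9,11,w=1); sum of weights 1 + 1 + 2 + 1 + 2 + 2 + 2 + 1 + 1 + 1 = 14)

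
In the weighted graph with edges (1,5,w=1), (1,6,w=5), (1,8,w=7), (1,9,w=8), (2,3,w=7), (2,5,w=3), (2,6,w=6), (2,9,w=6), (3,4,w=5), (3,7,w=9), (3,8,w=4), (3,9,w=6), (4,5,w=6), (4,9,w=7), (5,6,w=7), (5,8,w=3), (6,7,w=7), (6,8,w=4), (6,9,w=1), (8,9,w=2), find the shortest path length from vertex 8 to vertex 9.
2 (path: 8 -> 9; weights 2 = 2)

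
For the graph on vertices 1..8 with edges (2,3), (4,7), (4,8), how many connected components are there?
5 (components: {1}, {2, 3}, {4, 7, 8}, {5}, {6})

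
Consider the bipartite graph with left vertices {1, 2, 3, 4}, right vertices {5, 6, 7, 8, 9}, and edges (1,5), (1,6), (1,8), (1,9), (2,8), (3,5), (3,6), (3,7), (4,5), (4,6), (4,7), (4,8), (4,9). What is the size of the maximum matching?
4 (matching: (1,9), (2,8), (3,7), (4,6); upper bound min(|L|,|R|) = min(4,5) = 4)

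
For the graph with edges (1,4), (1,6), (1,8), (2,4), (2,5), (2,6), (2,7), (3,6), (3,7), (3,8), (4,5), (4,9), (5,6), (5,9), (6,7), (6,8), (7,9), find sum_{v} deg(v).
34 (handshake: sum of degrees = 2|E| = 2 x 17 = 34)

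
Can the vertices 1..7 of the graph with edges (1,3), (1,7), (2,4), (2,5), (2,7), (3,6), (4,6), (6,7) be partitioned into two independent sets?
Yes. Partition: {1, 2, 6}, {3, 4, 5, 7}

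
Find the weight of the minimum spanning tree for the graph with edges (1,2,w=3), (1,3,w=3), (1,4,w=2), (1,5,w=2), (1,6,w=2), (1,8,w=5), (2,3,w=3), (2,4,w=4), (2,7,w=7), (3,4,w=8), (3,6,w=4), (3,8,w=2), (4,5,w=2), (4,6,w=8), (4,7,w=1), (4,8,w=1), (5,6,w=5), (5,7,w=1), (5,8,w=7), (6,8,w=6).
12 (MST edges: (1,2,w=3), (1,5,w=2), (1,6,w=2), (3,8,w=2), (4,7,w=1), (4,8,w=1), (5,7,w=1); sum of weights 3 + 2 + 2 + 2 + 1 + 1 + 1 = 12)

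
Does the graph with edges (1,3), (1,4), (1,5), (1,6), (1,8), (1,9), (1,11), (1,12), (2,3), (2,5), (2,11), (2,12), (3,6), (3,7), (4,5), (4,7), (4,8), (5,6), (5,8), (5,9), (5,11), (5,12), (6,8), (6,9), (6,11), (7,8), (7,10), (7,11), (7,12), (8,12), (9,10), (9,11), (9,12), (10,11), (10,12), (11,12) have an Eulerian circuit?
Yes (the graph is connected and all 12 vertices have even degree)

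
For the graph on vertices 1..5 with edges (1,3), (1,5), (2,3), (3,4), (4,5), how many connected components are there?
1 (components: {1, 2, 3, 4, 5})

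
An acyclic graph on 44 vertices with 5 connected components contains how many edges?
39 (Each of the 5 component trees on V_i vertices has V_i - 1 edges; summing gives V - C = 44 - 5 = 39)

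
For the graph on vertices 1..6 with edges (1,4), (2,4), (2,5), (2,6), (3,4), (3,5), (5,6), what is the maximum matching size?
3 (matching: (1,4), (2,6), (3,5); upper bound floor(n/2) = floor(6/2) = 3)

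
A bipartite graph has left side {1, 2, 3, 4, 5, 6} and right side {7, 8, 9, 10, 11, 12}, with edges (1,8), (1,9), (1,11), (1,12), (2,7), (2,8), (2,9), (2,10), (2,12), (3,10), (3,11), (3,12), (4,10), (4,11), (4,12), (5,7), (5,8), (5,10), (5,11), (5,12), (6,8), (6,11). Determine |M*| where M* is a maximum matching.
6 (matching: (1,12), (2,9), (3,11), (4,10), (5,7), (6,8); upper bound min(|L|,|R|) = min(6,6) = 6)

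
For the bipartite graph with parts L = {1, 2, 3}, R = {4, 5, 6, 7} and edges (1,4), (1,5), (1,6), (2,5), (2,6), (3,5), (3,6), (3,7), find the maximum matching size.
3 (matching: (1,6), (2,5), (3,7); upper bound min(|L|,|R|) = min(3,4) = 3)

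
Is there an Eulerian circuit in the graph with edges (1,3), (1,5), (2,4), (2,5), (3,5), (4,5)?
Yes (the graph is connected and all 5 vertices have even degree)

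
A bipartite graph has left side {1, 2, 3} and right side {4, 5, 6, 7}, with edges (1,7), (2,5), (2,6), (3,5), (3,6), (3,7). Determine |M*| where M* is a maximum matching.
3 (matching: (1,7), (2,6), (3,5); upper bound min(|L|,|R|) = min(3,4) = 3)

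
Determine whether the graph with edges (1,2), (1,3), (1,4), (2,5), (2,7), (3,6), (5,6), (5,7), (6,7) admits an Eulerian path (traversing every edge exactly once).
No (6 vertices have odd degree: {1, 2, 4, 5, 6, 7}; Eulerian path requires 0 or 2)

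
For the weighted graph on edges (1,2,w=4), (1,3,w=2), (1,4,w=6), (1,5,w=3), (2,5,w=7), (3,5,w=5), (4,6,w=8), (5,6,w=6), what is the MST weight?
21 (MST edges: (1,2,w=4), (1,3,w=2), (1,4,w=6), (1,5,w=3), (5,6,w=6); sum of weights 4 + 2 + 6 + 3 + 6 = 21)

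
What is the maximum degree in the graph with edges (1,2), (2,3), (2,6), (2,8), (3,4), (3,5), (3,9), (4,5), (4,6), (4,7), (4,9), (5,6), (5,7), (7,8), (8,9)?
5 (attained at vertex 4)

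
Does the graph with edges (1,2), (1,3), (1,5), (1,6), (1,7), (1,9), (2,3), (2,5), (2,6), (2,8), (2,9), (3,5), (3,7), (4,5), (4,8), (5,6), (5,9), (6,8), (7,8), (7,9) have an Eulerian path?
Yes — and in fact it has an Eulerian circuit (the graph is connected and all 9 vertices have even degree)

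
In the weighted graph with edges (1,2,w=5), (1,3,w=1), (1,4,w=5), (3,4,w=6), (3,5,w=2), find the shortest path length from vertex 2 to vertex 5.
8 (path: 2 -> 1 -> 3 -> 5; weights 5 + 1 + 2 = 8)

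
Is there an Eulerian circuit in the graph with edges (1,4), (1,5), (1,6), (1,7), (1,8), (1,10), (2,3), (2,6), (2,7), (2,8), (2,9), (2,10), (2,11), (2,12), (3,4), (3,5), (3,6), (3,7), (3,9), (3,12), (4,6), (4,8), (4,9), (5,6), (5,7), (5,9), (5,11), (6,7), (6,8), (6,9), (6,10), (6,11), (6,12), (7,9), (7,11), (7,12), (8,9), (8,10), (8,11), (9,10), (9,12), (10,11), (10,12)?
No (6 vertices have odd degree: {3, 4, 6, 8, 9, 10}; Eulerian circuit requires 0)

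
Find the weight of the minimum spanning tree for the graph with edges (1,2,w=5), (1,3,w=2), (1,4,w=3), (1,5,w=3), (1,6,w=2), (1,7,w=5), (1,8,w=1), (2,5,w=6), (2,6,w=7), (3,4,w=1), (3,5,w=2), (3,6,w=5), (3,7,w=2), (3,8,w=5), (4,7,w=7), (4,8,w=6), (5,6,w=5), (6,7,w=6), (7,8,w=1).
14 (MST edges: (1,2,w=5), (1,3,w=2), (1,6,w=2), (1,8,w=1), (3,4,w=1), (3,5,w=2), (7,8,w=1); sum of weights 5 + 2 + 2 + 1 + 1 + 2 + 1 = 14)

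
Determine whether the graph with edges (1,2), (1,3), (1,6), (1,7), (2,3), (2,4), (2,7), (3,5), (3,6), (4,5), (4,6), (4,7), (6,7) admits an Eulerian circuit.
Yes (the graph is connected and all 7 vertices have even degree)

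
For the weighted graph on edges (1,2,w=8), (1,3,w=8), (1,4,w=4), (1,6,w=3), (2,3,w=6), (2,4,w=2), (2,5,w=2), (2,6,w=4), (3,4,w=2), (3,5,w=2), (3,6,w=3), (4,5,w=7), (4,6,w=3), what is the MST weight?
12 (MST edges: (1,6,w=3), (2,4,w=2), (2,5,w=2), (3,4,w=2), (3,6,w=3); sum of weights 3 + 2 + 2 + 2 + 3 = 12)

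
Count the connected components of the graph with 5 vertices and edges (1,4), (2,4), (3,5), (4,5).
1 (components: {1, 2, 3, 4, 5})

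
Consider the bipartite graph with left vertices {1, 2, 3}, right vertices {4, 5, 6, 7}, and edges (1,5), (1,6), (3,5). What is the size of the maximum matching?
2 (matching: (1,6), (3,5); upper bound min(|L|,|R|) = min(3,4) = 3)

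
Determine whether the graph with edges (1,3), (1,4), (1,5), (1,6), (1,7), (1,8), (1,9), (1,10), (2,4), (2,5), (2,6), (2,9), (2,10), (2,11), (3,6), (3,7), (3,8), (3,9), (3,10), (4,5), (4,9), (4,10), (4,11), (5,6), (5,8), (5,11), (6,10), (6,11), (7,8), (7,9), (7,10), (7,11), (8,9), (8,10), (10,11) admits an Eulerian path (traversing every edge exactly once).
Yes — and in fact it has an Eulerian circuit (the graph is connected and all 11 vertices have even degree)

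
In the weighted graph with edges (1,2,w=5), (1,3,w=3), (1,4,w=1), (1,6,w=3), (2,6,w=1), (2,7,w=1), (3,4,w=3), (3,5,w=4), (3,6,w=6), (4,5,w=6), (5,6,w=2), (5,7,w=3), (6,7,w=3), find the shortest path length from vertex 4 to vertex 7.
6 (path: 4 -> 1 -> 6 -> 2 -> 7; weights 1 + 3 + 1 + 1 = 6)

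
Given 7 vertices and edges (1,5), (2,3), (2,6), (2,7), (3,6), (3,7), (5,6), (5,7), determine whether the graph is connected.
No, it has 2 components: {1, 2, 3, 5, 6, 7}, {4}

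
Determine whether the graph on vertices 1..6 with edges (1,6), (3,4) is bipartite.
Yes. Partition: {1, 2, 3, 5}, {4, 6}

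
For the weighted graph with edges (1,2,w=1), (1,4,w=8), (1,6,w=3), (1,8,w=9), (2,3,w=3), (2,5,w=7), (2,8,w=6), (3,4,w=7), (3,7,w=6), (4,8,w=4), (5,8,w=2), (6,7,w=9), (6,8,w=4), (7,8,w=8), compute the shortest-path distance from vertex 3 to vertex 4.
7 (path: 3 -> 4; weights 7 = 7)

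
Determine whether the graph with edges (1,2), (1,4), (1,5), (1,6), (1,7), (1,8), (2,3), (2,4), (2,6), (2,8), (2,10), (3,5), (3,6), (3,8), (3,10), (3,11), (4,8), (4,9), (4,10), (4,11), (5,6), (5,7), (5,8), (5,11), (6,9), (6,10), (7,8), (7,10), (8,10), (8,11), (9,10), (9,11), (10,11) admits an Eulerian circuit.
Yes (the graph is connected and all 11 vertices have even degree)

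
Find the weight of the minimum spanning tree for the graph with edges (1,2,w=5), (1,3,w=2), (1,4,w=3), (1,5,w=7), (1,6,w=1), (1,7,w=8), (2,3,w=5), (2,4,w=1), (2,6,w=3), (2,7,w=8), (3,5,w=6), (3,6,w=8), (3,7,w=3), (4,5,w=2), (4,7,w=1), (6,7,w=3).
10 (MST edges: (1,3,w=2), (1,4,w=3), (1,6,w=1), (2,4,w=1), (4,5,w=2), (4,7,w=1); sum of weights 2 + 3 + 1 + 1 + 2 + 1 = 10)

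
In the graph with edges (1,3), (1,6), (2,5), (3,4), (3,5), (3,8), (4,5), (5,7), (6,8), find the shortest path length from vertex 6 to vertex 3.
2 (path: 6 -> 1 -> 3, 2 edges)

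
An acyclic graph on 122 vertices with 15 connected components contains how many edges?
107 (Each of the 15 component trees on V_i vertices has V_i - 1 edges; summing gives V - C = 122 - 15 = 107)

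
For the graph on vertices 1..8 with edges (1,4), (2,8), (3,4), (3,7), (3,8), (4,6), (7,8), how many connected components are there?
2 (components: {1, 2, 3, 4, 6, 7, 8}, {5})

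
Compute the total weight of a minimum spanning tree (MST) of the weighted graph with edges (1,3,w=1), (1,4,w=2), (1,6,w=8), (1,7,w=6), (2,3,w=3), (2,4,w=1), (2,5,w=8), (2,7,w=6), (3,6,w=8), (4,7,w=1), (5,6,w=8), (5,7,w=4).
17 (MST edges: (1,3,w=1), (1,4,w=2), (1,6,w=8), (2,4,w=1), (4,7,w=1), (5,7,w=4); sum of weights 1 + 2 + 8 + 1 + 1 + 4 = 17)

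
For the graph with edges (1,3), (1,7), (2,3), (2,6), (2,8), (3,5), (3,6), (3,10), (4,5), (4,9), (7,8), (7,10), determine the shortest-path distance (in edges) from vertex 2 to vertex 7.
2 (path: 2 -> 8 -> 7, 2 edges)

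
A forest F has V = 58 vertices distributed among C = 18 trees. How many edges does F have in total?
40 (Each of the 18 component trees on V_i vertices has V_i - 1 edges; summing gives V - C = 58 - 18 = 40)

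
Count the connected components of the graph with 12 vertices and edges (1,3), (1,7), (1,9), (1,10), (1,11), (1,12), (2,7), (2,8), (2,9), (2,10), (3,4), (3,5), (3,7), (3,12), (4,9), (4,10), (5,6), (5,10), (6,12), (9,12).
1 (components: {1, 2, 3, 4, 5, 6, 7, 8, 9, 10, 11, 12})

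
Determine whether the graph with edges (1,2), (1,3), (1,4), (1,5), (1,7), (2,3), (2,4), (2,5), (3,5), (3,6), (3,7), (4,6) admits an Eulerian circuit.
No (4 vertices have odd degree: {1, 3, 4, 5}; Eulerian circuit requires 0)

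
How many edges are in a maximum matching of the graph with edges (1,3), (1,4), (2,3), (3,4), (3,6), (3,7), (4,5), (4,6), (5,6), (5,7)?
3 (matching: (1,4), (3,7), (5,6); upper bound floor(n/2) = floor(7/2) = 3)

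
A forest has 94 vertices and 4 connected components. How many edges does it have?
90 (Each of the 4 component trees on V_i vertices has V_i - 1 edges; summing gives V - C = 94 - 4 = 90)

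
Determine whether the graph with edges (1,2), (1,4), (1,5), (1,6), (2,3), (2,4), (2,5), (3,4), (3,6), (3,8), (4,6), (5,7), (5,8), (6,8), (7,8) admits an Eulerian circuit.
Yes (the graph is connected and all 8 vertices have even degree)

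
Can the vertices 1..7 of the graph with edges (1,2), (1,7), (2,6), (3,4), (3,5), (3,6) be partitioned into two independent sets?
Yes. Partition: {1, 4, 5, 6}, {2, 3, 7}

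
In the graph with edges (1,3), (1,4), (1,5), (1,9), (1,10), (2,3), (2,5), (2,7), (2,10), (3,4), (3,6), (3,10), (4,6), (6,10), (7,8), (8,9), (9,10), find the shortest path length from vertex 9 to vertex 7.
2 (path: 9 -> 8 -> 7, 2 edges)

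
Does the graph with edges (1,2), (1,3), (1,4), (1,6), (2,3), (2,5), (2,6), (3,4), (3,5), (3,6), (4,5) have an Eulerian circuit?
No (4 vertices have odd degree: {3, 4, 5, 6}; Eulerian circuit requires 0)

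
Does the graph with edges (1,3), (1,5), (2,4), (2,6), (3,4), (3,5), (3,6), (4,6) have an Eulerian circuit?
No (2 vertices have odd degree: {4, 6}; Eulerian circuit requires 0)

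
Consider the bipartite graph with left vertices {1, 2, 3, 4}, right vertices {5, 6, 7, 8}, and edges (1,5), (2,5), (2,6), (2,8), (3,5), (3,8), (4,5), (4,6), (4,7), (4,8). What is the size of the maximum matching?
4 (matching: (1,5), (2,6), (3,8), (4,7); upper bound min(|L|,|R|) = min(4,4) = 4)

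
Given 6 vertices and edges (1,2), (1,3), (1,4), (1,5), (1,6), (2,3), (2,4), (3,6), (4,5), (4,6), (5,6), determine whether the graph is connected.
Yes (BFS from 1 visits [1, 2, 3, 4, 5, 6] — all 6 vertices reached)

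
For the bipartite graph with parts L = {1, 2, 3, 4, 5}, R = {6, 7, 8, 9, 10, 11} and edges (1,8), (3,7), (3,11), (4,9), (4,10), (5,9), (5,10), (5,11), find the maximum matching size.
4 (matching: (1,8), (3,11), (4,10), (5,9); upper bound min(|L|,|R|) = min(5,6) = 5)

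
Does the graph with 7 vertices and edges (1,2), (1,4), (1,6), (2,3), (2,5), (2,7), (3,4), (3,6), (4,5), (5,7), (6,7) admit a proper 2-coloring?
No (odd cycle of length 3: 7 -> 2 -> 5 -> 7)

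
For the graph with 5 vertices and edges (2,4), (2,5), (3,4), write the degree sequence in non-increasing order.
[2, 2, 1, 1, 0] (degrees: deg(1)=0, deg(2)=2, deg(3)=1, deg(4)=2, deg(5)=1)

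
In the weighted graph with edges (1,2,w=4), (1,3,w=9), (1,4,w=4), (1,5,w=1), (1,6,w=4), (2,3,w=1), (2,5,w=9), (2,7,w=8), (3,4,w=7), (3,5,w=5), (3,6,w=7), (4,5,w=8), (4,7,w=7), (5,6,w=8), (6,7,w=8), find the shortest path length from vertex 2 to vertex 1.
4 (path: 2 -> 1; weights 4 = 4)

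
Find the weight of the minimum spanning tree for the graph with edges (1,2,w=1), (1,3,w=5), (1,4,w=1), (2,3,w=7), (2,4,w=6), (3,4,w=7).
7 (MST edges: (1,2,w=1), (1,3,w=5), (1,4,w=1); sum of weights 1 + 5 + 1 = 7)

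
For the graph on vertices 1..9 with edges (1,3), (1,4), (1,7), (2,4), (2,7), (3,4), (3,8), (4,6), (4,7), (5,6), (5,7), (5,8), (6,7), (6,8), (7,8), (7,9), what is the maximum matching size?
4 (matching: (1,3), (4,6), (5,8), (7,9); upper bound floor(n/2) = floor(9/2) = 4)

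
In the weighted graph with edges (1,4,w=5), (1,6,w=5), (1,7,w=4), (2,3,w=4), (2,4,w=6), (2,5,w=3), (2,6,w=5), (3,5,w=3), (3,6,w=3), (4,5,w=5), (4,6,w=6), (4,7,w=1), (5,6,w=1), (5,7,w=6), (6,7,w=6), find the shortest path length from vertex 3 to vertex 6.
3 (path: 3 -> 6; weights 3 = 3)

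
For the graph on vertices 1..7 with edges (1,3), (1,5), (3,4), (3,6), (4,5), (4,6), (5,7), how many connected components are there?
2 (components: {1, 3, 4, 5, 6, 7}, {2})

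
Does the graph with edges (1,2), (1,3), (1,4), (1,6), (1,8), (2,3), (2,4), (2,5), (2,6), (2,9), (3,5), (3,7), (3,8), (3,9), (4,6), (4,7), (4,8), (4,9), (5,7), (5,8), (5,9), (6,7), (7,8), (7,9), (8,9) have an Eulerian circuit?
No (2 vertices have odd degree: {1, 5}; Eulerian circuit requires 0)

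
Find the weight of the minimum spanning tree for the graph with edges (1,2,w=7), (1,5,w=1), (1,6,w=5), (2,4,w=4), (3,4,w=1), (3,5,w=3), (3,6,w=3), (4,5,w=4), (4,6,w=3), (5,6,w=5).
12 (MST edges: (1,5,w=1), (2,4,w=4), (3,4,w=1), (3,5,w=3), (3,6,w=3); sum of weights 1 + 4 + 1 + 3 + 3 = 12)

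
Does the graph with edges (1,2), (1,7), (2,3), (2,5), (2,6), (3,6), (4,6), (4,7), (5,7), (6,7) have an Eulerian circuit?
Yes (the graph is connected and all 7 vertices have even degree)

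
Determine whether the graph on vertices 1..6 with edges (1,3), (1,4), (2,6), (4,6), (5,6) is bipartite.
Yes. Partition: {1, 6}, {2, 3, 4, 5}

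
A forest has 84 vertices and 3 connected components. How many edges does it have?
81 (Each of the 3 component trees on V_i vertices has V_i - 1 edges; summing gives V - C = 84 - 3 = 81)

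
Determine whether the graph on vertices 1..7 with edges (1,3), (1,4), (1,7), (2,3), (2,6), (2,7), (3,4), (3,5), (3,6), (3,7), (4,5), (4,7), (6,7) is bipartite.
No (odd cycle of length 3: 7 -> 1 -> 3 -> 7)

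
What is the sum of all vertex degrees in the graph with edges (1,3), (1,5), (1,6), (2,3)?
8 (handshake: sum of degrees = 2|E| = 2 x 4 = 8)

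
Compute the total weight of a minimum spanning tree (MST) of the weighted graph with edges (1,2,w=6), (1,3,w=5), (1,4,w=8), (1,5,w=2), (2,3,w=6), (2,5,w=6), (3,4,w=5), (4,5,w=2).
15 (MST edges: (1,2,w=6), (1,3,w=5), (1,5,w=2), (4,5,w=2); sum of weights 6 + 5 + 2 + 2 = 15)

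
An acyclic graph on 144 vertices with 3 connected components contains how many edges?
141 (Each of the 3 component trees on V_i vertices has V_i - 1 edges; summing gives V - C = 144 - 3 = 141)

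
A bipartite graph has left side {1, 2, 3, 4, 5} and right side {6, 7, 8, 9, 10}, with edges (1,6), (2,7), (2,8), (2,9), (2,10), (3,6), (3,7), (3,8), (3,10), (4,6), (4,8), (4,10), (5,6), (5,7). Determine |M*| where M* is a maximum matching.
5 (matching: (1,6), (2,9), (3,10), (4,8), (5,7); upper bound min(|L|,|R|) = min(5,5) = 5)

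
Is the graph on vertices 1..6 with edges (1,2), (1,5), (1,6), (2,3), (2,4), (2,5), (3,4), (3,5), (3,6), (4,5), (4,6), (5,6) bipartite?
No (odd cycle of length 3: 6 -> 1 -> 5 -> 6)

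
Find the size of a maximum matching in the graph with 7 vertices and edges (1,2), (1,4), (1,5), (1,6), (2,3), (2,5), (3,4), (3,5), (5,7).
3 (matching: (1,6), (3,4), (5,7); upper bound floor(n/2) = floor(7/2) = 3)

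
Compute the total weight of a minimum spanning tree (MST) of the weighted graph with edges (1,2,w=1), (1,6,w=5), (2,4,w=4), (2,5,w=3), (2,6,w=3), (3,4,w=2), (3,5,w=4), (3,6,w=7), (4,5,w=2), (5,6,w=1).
9 (MST edges: (1,2,w=1), (2,5,w=3), (3,4,w=2), (4,5,w=2), (5,6,w=1); sum of weights 1 + 3 + 2 + 2 + 1 = 9)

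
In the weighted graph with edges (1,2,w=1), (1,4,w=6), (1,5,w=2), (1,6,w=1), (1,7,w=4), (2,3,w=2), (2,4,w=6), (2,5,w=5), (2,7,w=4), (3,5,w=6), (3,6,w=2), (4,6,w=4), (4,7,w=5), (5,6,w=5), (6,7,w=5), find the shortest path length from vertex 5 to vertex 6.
3 (path: 5 -> 1 -> 6; weights 2 + 1 = 3)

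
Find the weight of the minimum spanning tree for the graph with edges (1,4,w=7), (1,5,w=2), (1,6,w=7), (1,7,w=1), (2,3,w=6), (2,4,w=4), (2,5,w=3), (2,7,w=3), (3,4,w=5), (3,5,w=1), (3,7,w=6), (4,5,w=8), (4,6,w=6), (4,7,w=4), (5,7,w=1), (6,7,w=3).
13 (MST edges: (1,7,w=1), (2,4,w=4), (2,5,w=3), (3,5,w=1), (5,7,w=1), (6,7,w=3); sum of weights 1 + 4 + 3 + 1 + 1 + 3 = 13)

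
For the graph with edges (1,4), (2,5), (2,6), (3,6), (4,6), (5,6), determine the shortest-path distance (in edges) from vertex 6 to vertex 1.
2 (path: 6 -> 4 -> 1, 2 edges)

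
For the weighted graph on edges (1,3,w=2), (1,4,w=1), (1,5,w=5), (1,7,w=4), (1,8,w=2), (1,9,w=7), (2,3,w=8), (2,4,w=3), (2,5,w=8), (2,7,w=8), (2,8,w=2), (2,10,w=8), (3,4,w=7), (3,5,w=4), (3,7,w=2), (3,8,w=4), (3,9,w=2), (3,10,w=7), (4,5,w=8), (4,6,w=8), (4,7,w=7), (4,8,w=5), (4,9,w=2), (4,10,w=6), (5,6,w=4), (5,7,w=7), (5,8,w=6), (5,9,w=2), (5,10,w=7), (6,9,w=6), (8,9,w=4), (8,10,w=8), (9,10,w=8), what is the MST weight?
23 (MST edges: (1,3,w=2), (1,4,w=1), (1,8,w=2), (2,8,w=2), (3,7,w=2), (3,9,w=2), (4,10,w=6), (5,6,w=4), (5,9,w=2); sum of weights 2 + 1 + 2 + 2 + 2 + 2 + 6 + 4 + 2 = 23)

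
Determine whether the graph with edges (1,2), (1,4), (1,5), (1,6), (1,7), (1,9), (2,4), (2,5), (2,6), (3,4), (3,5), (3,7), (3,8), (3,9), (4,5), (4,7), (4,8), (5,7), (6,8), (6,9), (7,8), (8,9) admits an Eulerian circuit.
No (4 vertices have odd degree: {3, 5, 7, 8}; Eulerian circuit requires 0)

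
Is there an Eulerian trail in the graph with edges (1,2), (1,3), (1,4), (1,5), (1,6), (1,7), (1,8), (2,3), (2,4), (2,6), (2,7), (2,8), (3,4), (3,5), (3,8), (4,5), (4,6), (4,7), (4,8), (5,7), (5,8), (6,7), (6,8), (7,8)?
No (6 vertices have odd degree: {1, 3, 4, 5, 6, 8}; Eulerian path requires 0 or 2)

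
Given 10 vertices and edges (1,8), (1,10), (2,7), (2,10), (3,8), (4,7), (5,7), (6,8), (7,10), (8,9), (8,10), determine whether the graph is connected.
Yes (BFS from 1 visits [1, 8, 10, 3, 6, 9, 2, 7, 4, 5] — all 10 vertices reached)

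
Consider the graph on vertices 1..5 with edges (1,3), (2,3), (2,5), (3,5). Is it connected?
No, it has 2 components: {1, 2, 3, 5}, {4}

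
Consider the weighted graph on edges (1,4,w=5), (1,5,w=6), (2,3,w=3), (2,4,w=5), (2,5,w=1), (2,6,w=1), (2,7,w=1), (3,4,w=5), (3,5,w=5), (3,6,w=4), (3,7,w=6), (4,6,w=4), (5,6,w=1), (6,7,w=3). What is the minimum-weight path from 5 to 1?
6 (path: 5 -> 1; weights 6 = 6)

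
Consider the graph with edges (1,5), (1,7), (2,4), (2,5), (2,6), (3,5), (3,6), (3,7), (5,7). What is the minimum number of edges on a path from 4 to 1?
3 (path: 4 -> 2 -> 5 -> 1, 3 edges)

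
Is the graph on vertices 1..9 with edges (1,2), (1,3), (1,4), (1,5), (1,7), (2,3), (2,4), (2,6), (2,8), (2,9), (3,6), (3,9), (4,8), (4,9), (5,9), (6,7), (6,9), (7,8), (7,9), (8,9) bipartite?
No (odd cycle of length 3: 4 -> 1 -> 2 -> 4)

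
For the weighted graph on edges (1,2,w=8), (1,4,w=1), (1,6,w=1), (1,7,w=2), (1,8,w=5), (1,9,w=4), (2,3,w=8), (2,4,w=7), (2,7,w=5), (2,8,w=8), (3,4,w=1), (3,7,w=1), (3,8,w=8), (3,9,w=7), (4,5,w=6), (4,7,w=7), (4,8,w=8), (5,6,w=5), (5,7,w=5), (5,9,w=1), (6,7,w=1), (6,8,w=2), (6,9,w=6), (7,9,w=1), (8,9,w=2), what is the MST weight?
13 (MST edges: (1,4,w=1), (1,6,w=1), (2,7,w=5), (3,4,w=1), (3,7,w=1), (5,9,w=1), (6,8,w=2), (7,9,w=1); sum of weights 1 + 1 + 5 + 1 + 1 + 1 + 2 + 1 = 13)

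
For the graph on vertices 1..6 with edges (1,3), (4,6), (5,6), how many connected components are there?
3 (components: {1, 3}, {2}, {4, 5, 6})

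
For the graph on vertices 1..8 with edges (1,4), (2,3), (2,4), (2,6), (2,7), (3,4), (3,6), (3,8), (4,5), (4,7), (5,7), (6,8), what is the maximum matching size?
4 (matching: (1,4), (2,3), (5,7), (6,8); upper bound floor(n/2) = floor(8/2) = 4)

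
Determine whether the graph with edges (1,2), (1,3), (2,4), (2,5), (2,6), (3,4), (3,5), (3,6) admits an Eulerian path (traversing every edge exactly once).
Yes — and in fact it has an Eulerian circuit (the graph is connected and all 6 vertices have even degree)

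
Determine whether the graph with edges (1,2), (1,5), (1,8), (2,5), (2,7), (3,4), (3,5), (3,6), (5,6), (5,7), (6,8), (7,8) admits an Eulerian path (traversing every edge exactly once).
No (8 vertices have odd degree: {1, 2, 3, 4, 5, 6, 7, 8}; Eulerian path requires 0 or 2)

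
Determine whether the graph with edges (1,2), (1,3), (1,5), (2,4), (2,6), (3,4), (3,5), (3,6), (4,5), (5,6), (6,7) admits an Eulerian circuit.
No (4 vertices have odd degree: {1, 2, 4, 7}; Eulerian circuit requires 0)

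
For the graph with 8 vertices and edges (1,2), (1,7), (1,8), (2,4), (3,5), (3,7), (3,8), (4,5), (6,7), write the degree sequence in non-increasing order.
[3, 3, 3, 2, 2, 2, 2, 1] (degrees: deg(1)=3, deg(2)=2, deg(3)=3, deg(4)=2, deg(5)=2, deg(6)=1, deg(7)=3, deg(8)=2)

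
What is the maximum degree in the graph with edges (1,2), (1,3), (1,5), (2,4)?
3 (attained at vertex 1)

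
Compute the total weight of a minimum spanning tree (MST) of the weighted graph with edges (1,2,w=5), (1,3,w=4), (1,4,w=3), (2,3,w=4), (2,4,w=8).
11 (MST edges: (1,3,w=4), (1,4,w=3), (2,3,w=4); sum of weights 4 + 3 + 4 = 11)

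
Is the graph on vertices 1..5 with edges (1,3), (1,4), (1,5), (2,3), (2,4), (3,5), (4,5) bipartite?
No (odd cycle of length 3: 5 -> 1 -> 3 -> 5)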